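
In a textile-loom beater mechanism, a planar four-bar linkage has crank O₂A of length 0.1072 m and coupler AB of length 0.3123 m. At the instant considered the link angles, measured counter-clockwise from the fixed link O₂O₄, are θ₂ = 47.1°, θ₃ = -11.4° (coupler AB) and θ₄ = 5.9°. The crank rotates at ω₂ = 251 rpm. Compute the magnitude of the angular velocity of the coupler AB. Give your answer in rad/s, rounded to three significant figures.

ω₂ = 26.28 rad/s (from 251 rpm).
Differentiating the loop-closure r₂e^{iθ₂}+r₃e^{iθ₃}=r₁+r₄e^{iθ₄} gives r₂ω₂e^{iθ₂}+r₃ω₃e^{iθ₃}=r₄ω₄e^{iθ₄}.
Eliminating the other unknown: ω₃ = r₂ω₂ sin(θ₄−θ₂) / [r₃ sin(θ₃−θ₄)].
Numerator sine = -0.65869; denominator sine = -0.29737.
Result = 0.1072·26.28·(-0.65869) / (0.3123·(-0.29737)) = +19.985 rad/s; magnitude 19.985 rad/s.

20.0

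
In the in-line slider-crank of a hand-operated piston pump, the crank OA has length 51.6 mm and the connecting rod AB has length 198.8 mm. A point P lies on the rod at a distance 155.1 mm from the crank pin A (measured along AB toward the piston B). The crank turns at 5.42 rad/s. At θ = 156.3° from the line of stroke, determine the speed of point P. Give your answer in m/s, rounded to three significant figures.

ω = 5.42 rad/s.  Crank-pin speed |V_A| = rω = 0.27967 m/s, perpendicular to OA.
Rod angle: sinφ = −(r/L) sinθ ⇒ φ = -5.988°; ω_rod = −rω cosθ/√(L²−r²sin²θ) = +1.2952 rad/s.
V_P = V_A + ω_rod × AP, with AP = 0.1551 m along the rod.
Components: V_Px = −rω sinθ − a·ω_rod·sinφ = -0.091455 m/s;  V_Py = rω cosθ + a·ω_rod·cosφ = -0.056292 m/s.
|V_P| = √(V_Px² + V_Py²) = 0.10739 m/s.

0.107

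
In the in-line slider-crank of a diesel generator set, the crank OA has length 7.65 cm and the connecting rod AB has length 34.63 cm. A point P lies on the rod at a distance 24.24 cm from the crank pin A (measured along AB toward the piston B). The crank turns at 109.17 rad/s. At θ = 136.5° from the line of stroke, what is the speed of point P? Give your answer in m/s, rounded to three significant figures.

ω = 109.2 rad/s.  Crank-pin speed |V_A| = rω = 8.3515 m/s, perpendicular to OA.
Rod angle: sinφ = −(r/L) sinθ ⇒ φ = -8.746°; ω_rod = −rω cosθ/√(L²−r²sin²θ) = +17.699 rad/s.
V_P = V_A + ω_rod × AP, with AP = 0.2424 m along the rod.
Components: V_Px = −rω sinθ − a·ω_rod·sinφ = -5.0964 m/s;  V_Py = rω cosθ + a·ω_rod·cosφ = -1.8176 m/s.
|V_P| = √(V_Px² + V_Py²) = 5.4108 m/s.

5.41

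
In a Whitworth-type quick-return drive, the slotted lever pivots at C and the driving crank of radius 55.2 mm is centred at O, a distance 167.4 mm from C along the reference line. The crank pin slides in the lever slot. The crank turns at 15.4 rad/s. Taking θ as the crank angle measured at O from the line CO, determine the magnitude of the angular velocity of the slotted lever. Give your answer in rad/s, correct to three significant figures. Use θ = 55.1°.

3.08

ω = 15.4 rad/s
Crank pin A relative to C: A = (d + r cosθ, r sinθ); lever angle φ = atan2(r sinθ, d + r cosθ).
Differentiating tanφ: φ̇ = rω(d cosθ + r)/(d² + r² + 2dr cosθ).
d² + r² + 2dr cosθ = |CA|² = 0.0416436 m²;  d cosθ + r = +0.15098 m.
|ω_lever| = |0.0552·15.4·+0.15098| / 0.0416436 = 3.0819 rad/s.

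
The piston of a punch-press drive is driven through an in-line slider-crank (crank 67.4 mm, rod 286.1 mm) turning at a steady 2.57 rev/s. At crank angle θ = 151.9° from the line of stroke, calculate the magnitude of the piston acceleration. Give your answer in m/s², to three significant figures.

ω = 2π·2.57 = 16.15 rad/s
x(θ) = r cosθ + √(L² − r² sin²θ); with ω constant, a = ω²·d²x/dθ².
d²x/dθ² = −r cosθ − r²(cos2θ)/√u − r⁴ sin²2θ/(4u^{3/2}),  u = L² − r² sin²θ = 0.0808454 m².
Substituting r = 0.0674 m, L = 0.2861 m, θ = 151.9°: d²x/dθ² = +0.050412 m.
a = ω²·d²x/dθ² = (16.15)²·(+0.050412) = +13.145 m/s²;  |a| = 13.145 m/s².

13.1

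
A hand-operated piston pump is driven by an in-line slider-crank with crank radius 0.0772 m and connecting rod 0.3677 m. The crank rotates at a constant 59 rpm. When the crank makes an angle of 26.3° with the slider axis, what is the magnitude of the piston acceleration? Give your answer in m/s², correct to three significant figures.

3.02

ω = 2π·59/60 = 6.178 rad/s
x(θ) = r cosθ + √(L² − r² sin²θ); with ω constant, a = ω²·d²x/dθ².
d²x/dθ² = −r cosθ − r²(cos2θ)/√u − r⁴ sin²2θ/(4u^{3/2}),  u = L² − r² sin²θ = 0.134033 m².
Substituting r = 0.0772 m, L = 0.3677 m, θ = 26.3°: d²x/dθ² = -0.07921 m.
a = ω²·d²x/dθ² = (6.178)²·(-0.07921) = -3.0237 m/s²;  |a| = 3.0237 m/s².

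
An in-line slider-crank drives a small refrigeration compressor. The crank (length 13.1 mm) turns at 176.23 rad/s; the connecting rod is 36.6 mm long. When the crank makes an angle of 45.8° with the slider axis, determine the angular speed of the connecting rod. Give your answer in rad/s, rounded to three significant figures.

ω = 176.2 rad/s
The rod makes angle φ with the slider axis where L sinφ = r sinθ; differentiating, L cosφ·φ̇ = r ω cosθ.
L cosφ = √(L² − r² sin²θ) = 0.035375 m.
|ω_rod| = r ω |cosθ| / √(L² − r² sin²θ) = 0.0131·176.2·0.69717/0.035375 = 45.498 rad/s.

45.5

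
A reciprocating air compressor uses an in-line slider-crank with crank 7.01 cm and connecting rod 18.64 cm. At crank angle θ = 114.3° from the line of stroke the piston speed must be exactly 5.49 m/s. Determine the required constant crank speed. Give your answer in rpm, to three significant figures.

982

For an in-line slider-crank, |v_piston| = rω|sinθ|·[1 + r cosθ/√(L² − r² sin²θ)].
With r = 0.0701 m, L = 0.1864 m, θ = 114.3°: the bracketed kinematic factor |dx/dθ| = 0.053364 m.
ω = v/|dx/dθ| = 5.49/0.053364 = 102.88 rad/s.
N = 60ω/(2π) = 982.41 rpm.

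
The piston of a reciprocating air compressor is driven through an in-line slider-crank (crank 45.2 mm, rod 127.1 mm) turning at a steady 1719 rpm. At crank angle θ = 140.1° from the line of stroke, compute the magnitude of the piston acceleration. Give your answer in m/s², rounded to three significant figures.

1010

ω = 2π·1719/60 = 180 rad/s
x(θ) = r cosθ + √(L² − r² sin²θ); with ω constant, a = ω²·d²x/dθ².
d²x/dθ² = −r cosθ − r²(cos2θ)/√u − r⁴ sin²2θ/(4u^{3/2}),  u = L² − r² sin²θ = 0.0153138 m².
Substituting r = 0.0452 m, L = 0.1271 m, θ = 140.1°: d²x/dθ² = +0.031219 m.
a = ω²·d²x/dθ² = (180)²·(+0.031219) = +1011.6 m/s²;  |a| = 1011.6 m/s².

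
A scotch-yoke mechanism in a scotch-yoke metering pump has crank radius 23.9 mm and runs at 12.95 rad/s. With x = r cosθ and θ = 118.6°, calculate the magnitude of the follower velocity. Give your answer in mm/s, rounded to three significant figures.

ω = 12.95 rad/s
x = r cosθ ⇒ ẋ = −rω sinθ.
|v| = rω|sinθ| = 0.0239·12.95·|sin 118.6°| = 0.27174 m/s = 271.74 mm/s.

272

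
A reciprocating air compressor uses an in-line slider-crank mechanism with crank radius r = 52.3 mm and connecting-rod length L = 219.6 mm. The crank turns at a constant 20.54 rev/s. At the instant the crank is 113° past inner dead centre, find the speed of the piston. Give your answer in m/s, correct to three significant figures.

5.62

ω = 2π·20.5 = 129.1 rad/s
For an in-line slider-crank, x = r cosθ + √(L² − r² sin²θ), so v = −rω sinθ·[1 + r cosθ/√(L² − r² sin²θ)].
With r = 0.0523 m, L = 0.2196 m, θ = 113°: √(L² − r² sin²θ) = 0.21426 m.
v = −0.0523·129.1·0.92050·[1 + 0.0523·-0.39073/0.21426] = -5.6205 m/s.
|v| = 5.6205 m/s.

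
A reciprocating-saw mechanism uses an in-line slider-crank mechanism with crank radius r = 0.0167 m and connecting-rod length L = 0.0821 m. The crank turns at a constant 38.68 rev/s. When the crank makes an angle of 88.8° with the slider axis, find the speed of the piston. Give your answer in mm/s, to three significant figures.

ω = 2π·38.7 = 243 rad/s
For an in-line slider-crank, x = r cosθ + √(L² − r² sin²θ), so v = −rω sinθ·[1 + r cosθ/√(L² − r² sin²θ)].
With r = 0.0167 m, L = 0.0821 m, θ = 88.8°: √(L² − r² sin²θ) = 0.080384 m.
v = −0.0167·243·0.99978·[1 + 0.0167·0.02094/0.080384] = -4.0754 m/s.
|v| = 4.0754 m/s = 4075.4 mm/s.

4080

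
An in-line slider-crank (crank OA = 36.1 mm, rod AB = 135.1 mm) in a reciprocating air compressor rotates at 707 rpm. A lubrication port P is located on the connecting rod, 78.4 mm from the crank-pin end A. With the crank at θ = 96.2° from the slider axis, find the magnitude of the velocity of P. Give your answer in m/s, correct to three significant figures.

2.61

ω = 74.04 rad/s.  Crank-pin speed |V_A| = rω = 2.6727 m/s, perpendicular to OA.
Rod angle: sinφ = −(r/L) sinθ ⇒ φ = -15.405°; ω_rod = −rω cosθ/√(L²−r²sin²θ) = +2.2162 rad/s.
V_P = V_A + ω_rod × AP, with AP = 0.0784 m along the rod.
Components: V_Px = −rω sinθ − a·ω_rod·sinφ = -2.6109 m/s;  V_Py = rω cosθ + a·ω_rod·cosφ = -0.12114 m/s.
|V_P| = √(V_Px² + V_Py²) = 2.6138 m/s.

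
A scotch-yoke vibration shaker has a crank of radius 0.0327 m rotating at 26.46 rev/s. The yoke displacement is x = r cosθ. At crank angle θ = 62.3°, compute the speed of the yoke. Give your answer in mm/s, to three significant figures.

4810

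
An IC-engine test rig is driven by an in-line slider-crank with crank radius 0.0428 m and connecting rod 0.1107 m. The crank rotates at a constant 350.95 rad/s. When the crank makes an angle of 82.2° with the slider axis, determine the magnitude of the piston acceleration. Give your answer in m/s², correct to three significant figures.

ω = 350.9 rad/s
x(θ) = r cosθ + √(L² − r² sin²θ); with ω constant, a = ω²·d²x/dθ².
d²x/dθ² = −r cosθ − r²(cos2θ)/√u − r⁴ sin²2θ/(4u^{3/2}),  u = L² − r² sin²θ = 0.0104564 m².
Substituting r = 0.0428 m, L = 0.1107 m, θ = 82.2°: d²x/dθ² = +0.011389 m.
a = ω²·d²x/dθ² = (350.9)²·(+0.011389) = +1402.7 m/s²;  |a| = 1402.7 m/s².

1400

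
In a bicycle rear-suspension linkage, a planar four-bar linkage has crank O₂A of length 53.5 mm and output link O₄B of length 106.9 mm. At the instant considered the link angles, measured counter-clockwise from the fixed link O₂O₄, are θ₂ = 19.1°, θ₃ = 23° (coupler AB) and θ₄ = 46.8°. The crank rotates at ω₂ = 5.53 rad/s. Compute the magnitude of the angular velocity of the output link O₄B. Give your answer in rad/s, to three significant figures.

0.466

ω₂ = 5.53 rad/s
Differentiating the loop-closure r₂e^{iθ₂}+r₃e^{iθ₃}=r₁+r₄e^{iθ₄} gives r₂ω₂e^{iθ₂}+r₃ω₃e^{iθ₃}=r₄ω₄e^{iθ₄}.
Eliminating the other unknown: ω₄ = r₂ω₂ sin(θ₂−θ₃) / [r₄ sin(θ₄−θ₃)].
Numerator sine = -0.06802; denominator sine = +0.40355.
Result = 0.0535·5.53·(-0.06802) / (0.1069·(+0.40355)) = -0.46646 rad/s; magnitude 0.46646 rad/s.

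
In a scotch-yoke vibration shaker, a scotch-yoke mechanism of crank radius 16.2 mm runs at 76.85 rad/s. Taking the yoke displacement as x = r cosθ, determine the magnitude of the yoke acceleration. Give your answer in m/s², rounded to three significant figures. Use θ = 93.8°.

ω = 76.85 rad/s
x = r cosθ ⇒ ẍ = −rω² cosθ (ω constant).
|a| = rω²|cosθ| = 0.0162·(76.85)²·|cos 93.8°| = 6.3408 m/s².

6.34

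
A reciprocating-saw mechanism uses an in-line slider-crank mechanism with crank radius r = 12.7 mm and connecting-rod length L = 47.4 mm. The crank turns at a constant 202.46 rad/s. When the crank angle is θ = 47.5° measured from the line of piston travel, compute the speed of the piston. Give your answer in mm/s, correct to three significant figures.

2250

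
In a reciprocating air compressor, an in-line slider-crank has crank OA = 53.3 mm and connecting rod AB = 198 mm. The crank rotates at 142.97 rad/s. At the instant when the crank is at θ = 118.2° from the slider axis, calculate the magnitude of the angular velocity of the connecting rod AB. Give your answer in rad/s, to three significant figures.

18.7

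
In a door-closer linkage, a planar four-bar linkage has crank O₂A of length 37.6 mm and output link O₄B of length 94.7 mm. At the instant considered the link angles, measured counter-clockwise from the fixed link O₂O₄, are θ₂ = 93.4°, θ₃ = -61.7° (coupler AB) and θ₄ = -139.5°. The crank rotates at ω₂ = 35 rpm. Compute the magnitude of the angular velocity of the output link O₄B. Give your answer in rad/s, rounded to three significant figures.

ω₂ = 3.665 rad/s (from 35 rpm).
Differentiating the loop-closure r₂e^{iθ₂}+r₃e^{iθ₃}=r₁+r₄e^{iθ₄} gives r₂ω₂e^{iθ₂}+r₃ω₃e^{iθ₃}=r₄ω₄e^{iθ₄}.
Eliminating the other unknown: ω₄ = r₂ω₂ sin(θ₂−θ₃) / [r₄ sin(θ₄−θ₃)].
Numerator sine = +0.42104; denominator sine = -0.97742.
Result = 0.0376·3.665·(+0.42104) / (0.0947·(-0.97742)) = -0.62687 rad/s; magnitude 0.62687 rad/s.

0.627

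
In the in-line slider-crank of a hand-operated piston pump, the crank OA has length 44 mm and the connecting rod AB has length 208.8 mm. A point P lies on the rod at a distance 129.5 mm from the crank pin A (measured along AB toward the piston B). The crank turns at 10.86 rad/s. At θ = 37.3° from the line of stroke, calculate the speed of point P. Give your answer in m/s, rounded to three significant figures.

ω = 10.86 rad/s.  Crank-pin speed |V_A| = rω = 0.47784 m/s, perpendicular to OA.
Rod angle: sinφ = −(r/L) sinθ ⇒ φ = -7.337°; ω_rod = −rω cosθ/√(L²−r²sin²θ) = -1.8355 rad/s.
V_P = V_A + ω_rod × AP, with AP = 0.1295 m along the rod.
Components: V_Px = −rω sinθ − a·ω_rod·sinφ = -0.31992 m/s;  V_Py = rω cosθ + a·ω_rod·cosφ = +0.14436 m/s.
|V_P| = √(V_Px² + V_Py²) = 0.35098 m/s.

0.351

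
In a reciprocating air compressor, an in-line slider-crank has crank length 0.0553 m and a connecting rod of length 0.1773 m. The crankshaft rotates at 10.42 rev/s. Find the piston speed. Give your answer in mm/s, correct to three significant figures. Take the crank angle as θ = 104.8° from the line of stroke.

3210

ω = 2π·10.4 = 65.47 rad/s
For an in-line slider-crank, x = r cosθ + √(L² − r² sin²θ), so v = −rω sinθ·[1 + r cosθ/√(L² − r² sin²θ)].
With r = 0.0553 m, L = 0.1773 m, θ = 104.8°: √(L² − r² sin²θ) = 0.16905 m.
v = −0.0553·65.47·0.96682·[1 + 0.0553·-0.25545/0.16905] = -3.2079 m/s.
|v| = 3.2079 m/s = 3207.9 mm/s.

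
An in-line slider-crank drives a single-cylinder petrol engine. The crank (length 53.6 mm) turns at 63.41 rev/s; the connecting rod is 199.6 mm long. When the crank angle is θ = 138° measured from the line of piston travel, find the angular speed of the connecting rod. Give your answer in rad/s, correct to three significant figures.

ω = 398.4 rad/s (converted from 63.41 rev/s).
The rod makes angle φ with the slider axis where L sinφ = r sinθ; differentiating, L cosφ·φ̇ = r ω cosθ.
L cosφ = √(L² − r² sin²θ) = 0.19635 m.
|ω_rod| = r ω |cosθ| / √(L² − r² sin²θ) = 0.0536·398.4·0.74314/0.19635 = 80.824 rad/s.

80.8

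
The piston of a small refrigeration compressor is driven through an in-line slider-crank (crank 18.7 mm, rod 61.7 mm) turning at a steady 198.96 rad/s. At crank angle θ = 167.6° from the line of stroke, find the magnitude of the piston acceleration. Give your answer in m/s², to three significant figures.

ω = 199 rad/s
x(θ) = r cosθ + √(L² − r² sin²θ); with ω constant, a = ω²·d²x/dθ².
d²x/dθ² = −r cosθ − r²(cos2θ)/√u − r⁴ sin²2θ/(4u^{3/2}),  u = L² − r² sin²θ = 0.00379077 m².
Substituting r = 0.0187 m, L = 0.0617 m, θ = 167.6°: d²x/dθ² = +0.013085 m.
a = ω²·d²x/dθ² = (199)²·(+0.013085) = +517.97 m/s²;  |a| = 517.97 m/s².

518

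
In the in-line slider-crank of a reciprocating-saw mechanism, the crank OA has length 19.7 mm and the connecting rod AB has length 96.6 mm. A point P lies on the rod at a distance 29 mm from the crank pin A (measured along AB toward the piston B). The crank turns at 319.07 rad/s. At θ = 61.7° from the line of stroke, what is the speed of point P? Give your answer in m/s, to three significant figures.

ω = 319.1 rad/s.  Crank-pin speed |V_A| = rω = 6.2857 m/s, perpendicular to OA.
Rod angle: sinφ = −(r/L) sinθ ⇒ φ = -10.344°; ω_rod = −rω cosθ/√(L²−r²sin²θ) = -31.358 rad/s.
V_P = V_A + ω_rod × AP, with AP = 0.029 m along the rod.
Components: V_Px = −rω sinθ − a·ω_rod·sinφ = -5.6977 m/s;  V_Py = rω cosθ + a·ω_rod·cosφ = +2.0854 m/s.
|V_P| = √(V_Px² + V_Py²) = 6.0673 m/s.

6.07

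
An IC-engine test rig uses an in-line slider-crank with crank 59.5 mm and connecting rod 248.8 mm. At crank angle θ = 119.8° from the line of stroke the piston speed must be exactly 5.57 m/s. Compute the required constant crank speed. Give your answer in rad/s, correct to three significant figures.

123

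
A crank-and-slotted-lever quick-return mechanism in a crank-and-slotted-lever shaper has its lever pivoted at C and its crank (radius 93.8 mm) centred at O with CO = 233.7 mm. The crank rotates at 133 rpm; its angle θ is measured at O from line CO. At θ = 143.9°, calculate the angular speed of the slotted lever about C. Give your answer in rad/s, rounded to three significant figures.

4.44

ω = 13.93 rad/s (from 133 rpm).
Crank pin A relative to C: A = (d + r cosθ, r sinθ); lever angle φ = atan2(r sinθ, d + r cosθ).
Differentiating tanφ: φ̇ = rω(d cosθ + r)/(d² + r² + 2dr cosθ).
d² + r² + 2dr cosθ = |CA|² = 0.0279901 m²;  d cosθ + r = -0.095027 m.
|ω_lever| = |0.0938·13.93·-0.095027| / 0.0279901 = 4.4353 rad/s.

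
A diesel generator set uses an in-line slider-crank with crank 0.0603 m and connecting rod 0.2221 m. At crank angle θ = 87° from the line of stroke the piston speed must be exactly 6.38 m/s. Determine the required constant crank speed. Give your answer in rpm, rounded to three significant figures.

997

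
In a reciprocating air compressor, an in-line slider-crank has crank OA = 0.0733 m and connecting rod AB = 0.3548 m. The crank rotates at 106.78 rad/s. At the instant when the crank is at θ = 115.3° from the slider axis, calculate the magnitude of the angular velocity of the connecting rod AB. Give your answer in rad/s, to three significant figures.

9.60

ω = 106.8 rad/s
The rod makes angle φ with the slider axis where L sinφ = r sinθ; differentiating, L cosφ·φ̇ = r ω cosθ.
L cosφ = √(L² − r² sin²θ) = 0.34856 m.
|ω_rod| = r ω |cosθ| / √(L² − r² sin²θ) = 0.0733·106.8·0.42736/0.34856 = 9.5965 rad/s.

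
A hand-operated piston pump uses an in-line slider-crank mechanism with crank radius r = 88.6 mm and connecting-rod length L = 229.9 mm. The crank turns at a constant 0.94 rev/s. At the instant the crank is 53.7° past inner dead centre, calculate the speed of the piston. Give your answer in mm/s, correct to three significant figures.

ω = 2π·0.94 = 5.906 rad/s
For an in-line slider-crank, x = r cosθ + √(L² − r² sin²θ), so v = −rω sinθ·[1 + r cosθ/√(L² − r² sin²θ)].
With r = 0.0886 m, L = 0.2299 m, θ = 53.7°: √(L² − r² sin²θ) = 0.21853 m.
v = −0.0886·5.906·0.80593·[1 + 0.0886·0.59201/0.21853] = -0.52296 m/s.
|v| = 0.52296 m/s = 522.96 mm/s.

523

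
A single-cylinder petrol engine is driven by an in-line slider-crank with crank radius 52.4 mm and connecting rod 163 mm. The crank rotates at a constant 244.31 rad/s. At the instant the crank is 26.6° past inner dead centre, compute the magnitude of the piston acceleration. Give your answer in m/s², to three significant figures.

ω = 244.3 rad/s
x(θ) = r cosθ + √(L² − r² sin²θ); with ω constant, a = ω²·d²x/dθ².
d²x/dθ² = −r cosθ − r²(cos2θ)/√u − r⁴ sin²2θ/(4u^{3/2}),  u = L² − r² sin²θ = 0.0260185 m².
Substituting r = 0.0524 m, L = 0.163 m, θ = 26.6°: d²x/dθ² = -0.057338 m.
a = ω²·d²x/dθ² = (244.3)²·(-0.057338) = -3422.4 m/s²;  |a| = 3422.4 m/s².

3420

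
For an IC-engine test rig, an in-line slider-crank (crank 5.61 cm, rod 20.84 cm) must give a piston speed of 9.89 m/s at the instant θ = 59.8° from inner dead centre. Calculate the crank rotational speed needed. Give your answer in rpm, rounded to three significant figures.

1710

For an in-line slider-crank, |v_piston| = rω|sinθ|·[1 + r cosθ/√(L² − r² sin²θ)].
With r = 0.0561 m, L = 0.2084 m, θ = 59.8°: the bracketed kinematic factor |dx/dθ| = 0.055237 m.
ω = v/|dx/dθ| = 9.89/0.055237 = 179.05 rad/s.
N = 60ω/(2π) = 1709.8 rpm.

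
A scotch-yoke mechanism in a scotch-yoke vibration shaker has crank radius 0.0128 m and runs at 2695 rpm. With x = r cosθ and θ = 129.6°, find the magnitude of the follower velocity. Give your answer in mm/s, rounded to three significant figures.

2780

ω = 282.2 rad/s (from 2695 rpm).
x = r cosθ ⇒ ẋ = −rω sinθ.
|v| = rω|sinθ| = 0.0128·282.2·|sin 129.6°| = 2.7834 m/s = 2783.4 mm/s.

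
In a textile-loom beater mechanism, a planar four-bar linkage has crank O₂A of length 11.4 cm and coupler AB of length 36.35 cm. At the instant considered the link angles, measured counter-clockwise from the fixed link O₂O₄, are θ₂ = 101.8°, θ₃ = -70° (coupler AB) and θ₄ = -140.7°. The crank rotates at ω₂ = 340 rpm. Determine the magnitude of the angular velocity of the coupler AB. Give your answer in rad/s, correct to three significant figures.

ω₂ = 35.6 rad/s (from 340 rpm).
Differentiating the loop-closure r₂e^{iθ₂}+r₃e^{iθ₃}=r₁+r₄e^{iθ₄} gives r₂ω₂e^{iθ₂}+r₃ω₃e^{iθ₃}=r₄ω₄e^{iθ₄}.
Eliminating the other unknown: ω₃ = r₂ω₂ sin(θ₄−θ₂) / [r₃ sin(θ₃−θ₄)].
Numerator sine = +0.88701; denominator sine = +0.94380.
Result = 0.114·35.6·(+0.88701) / (0.3635·(+0.94380)) = +10.494 rad/s; magnitude 10.494 rad/s.

10.5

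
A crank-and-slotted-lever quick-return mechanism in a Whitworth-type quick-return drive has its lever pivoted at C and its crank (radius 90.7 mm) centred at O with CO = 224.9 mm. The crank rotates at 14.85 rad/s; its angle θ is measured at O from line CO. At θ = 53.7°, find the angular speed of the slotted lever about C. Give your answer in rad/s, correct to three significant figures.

3.63

ω = 14.85 rad/s
Crank pin A relative to C: A = (d + r cosθ, r sinθ); lever angle φ = atan2(r sinθ, d + r cosθ).
Differentiating tanφ: φ̇ = rω(d cosθ + r)/(d² + r² + 2dr cosθ).
d² + r² + 2dr cosθ = |CA|² = 0.0829588 m²;  d cosθ + r = +0.22384 m.
|ω_lever| = |0.0907·14.85·+0.22384| / 0.0829588 = 3.6343 rad/s.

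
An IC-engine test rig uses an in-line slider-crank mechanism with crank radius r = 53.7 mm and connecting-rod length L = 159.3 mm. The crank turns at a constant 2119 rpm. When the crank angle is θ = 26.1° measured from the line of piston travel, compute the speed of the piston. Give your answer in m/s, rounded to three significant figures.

6.85

ω = 2π·2119/60 = 221.9 rad/s
For an in-line slider-crank, x = r cosθ + √(L² − r² sin²θ), so v = −rω sinθ·[1 + r cosθ/√(L² − r² sin²θ)].
With r = 0.0537 m, L = 0.1593 m, θ = 26.1°: √(L² − r² sin²θ) = 0.15754 m.
v = −0.0537·221.9·0.43994·[1 + 0.0537·0.89803/0.15754] = -6.8471 m/s.
|v| = 6.8471 m/s.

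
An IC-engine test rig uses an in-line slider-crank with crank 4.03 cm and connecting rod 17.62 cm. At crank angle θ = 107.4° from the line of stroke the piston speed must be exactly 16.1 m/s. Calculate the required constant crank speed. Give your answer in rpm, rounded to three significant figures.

4300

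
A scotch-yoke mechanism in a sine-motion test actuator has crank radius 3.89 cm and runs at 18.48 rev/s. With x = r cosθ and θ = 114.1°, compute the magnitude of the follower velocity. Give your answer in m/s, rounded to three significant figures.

ω = 116.1 rad/s (from 18.48 rev/s).
x = r cosθ ⇒ ẋ = −rω sinθ.
|v| = rω|sinθ| = 0.0389·116.1·|sin 114.1°| = 4.1231 m/s.

4.12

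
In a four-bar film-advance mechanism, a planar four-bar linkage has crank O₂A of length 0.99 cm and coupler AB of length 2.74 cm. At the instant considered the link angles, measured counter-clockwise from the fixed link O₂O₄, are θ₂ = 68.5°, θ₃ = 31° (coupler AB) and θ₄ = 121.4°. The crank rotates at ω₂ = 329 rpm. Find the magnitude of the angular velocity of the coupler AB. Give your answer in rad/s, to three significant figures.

ω₂ = 34.45 rad/s (from 329 rpm).
Differentiating the loop-closure r₂e^{iθ₂}+r₃e^{iθ₃}=r₁+r₄e^{iθ₄} gives r₂ω₂e^{iθ₂}+r₃ω₃e^{iθ₃}=r₄ω₄e^{iθ₄}.
Eliminating the other unknown: ω₃ = r₂ω₂ sin(θ₄−θ₂) / [r₃ sin(θ₃−θ₄)].
Numerator sine = +0.79758; denominator sine = -0.99998.
Result = 0.0099·34.45·(+0.79758) / (0.0274·(-0.99998)) = -9.9288 rad/s; magnitude 9.9288 rad/s.

9.93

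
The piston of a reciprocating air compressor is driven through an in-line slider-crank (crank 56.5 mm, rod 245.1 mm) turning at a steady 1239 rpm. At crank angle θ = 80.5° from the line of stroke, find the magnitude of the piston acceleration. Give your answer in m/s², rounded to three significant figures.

ω = 2π·1239/60 = 129.7 rad/s
x(θ) = r cosθ + √(L² − r² sin²θ); with ω constant, a = ω²·d²x/dθ².
d²x/dθ² = −r cosθ − r²(cos2θ)/√u − r⁴ sin²2θ/(4u^{3/2}),  u = L² − r² sin²θ = 0.0569687 m².
Substituting r = 0.0565 m, L = 0.2451 m, θ = 80.5°: d²x/dθ² = +0.0033008 m.
a = ω²·d²x/dθ² = (129.7)²·(+0.0033008) = +55.568 m/s²;  |a| = 55.568 m/s².

55.6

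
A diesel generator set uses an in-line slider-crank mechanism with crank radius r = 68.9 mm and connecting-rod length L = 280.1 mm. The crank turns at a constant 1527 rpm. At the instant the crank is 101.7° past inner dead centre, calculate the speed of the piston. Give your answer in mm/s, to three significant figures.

ω = 2π·1527/60 = 159.9 rad/s
For an in-line slider-crank, x = r cosθ + √(L² − r² sin²θ), so v = −rω sinθ·[1 + r cosθ/√(L² − r² sin²θ)].
With r = 0.0689 m, L = 0.2801 m, θ = 101.7°: √(L² − r² sin²θ) = 0.27185 m.
v = −0.0689·159.9·0.97922·[1 + 0.0689·-0.20279/0.27185] = -10.234 m/s.
|v| = 10.234 m/s = 10234 mm/s.

10200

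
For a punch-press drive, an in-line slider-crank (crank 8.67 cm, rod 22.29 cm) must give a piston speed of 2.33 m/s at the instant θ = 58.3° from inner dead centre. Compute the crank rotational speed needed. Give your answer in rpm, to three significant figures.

For an in-line slider-crank, |v_piston| = rω|sinθ|·[1 + r cosθ/√(L² − r² sin²θ)].
With r = 0.0867 m, L = 0.2229 m, θ = 58.3°: the bracketed kinematic factor |dx/dθ| = 0.089742 m.
ω = v/|dx/dθ| = 2.33/0.089742 = 25.963 rad/s.
N = 60ω/(2π) = 247.93 rpm.

248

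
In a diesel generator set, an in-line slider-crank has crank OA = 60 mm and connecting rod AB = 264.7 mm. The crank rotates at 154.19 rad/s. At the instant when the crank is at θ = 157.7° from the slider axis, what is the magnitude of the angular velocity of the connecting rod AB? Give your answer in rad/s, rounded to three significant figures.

ω = 154.2 rad/s
The rod makes angle φ with the slider axis where L sinφ = r sinθ; differentiating, L cosφ·φ̇ = r ω cosθ.
L cosφ = √(L² − r² sin²θ) = 0.26372 m.
|ω_rod| = r ω |cosθ| / √(L² − r² sin²θ) = 0.06·154.2·0.92521/0.26372 = 32.457 rad/s.

32.5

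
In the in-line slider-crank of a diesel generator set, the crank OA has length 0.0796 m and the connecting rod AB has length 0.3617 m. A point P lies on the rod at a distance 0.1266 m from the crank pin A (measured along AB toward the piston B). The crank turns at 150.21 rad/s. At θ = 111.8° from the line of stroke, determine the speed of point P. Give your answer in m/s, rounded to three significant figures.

ω = 150.2 rad/s.  Crank-pin speed |V_A| = rω = 11.957 m/s, perpendicular to OA.
Rod angle: sinφ = −(r/L) sinθ ⇒ φ = -11.790°; ω_rod = −rω cosθ/√(L²−r²sin²θ) = +12.541 rad/s.
V_P = V_A + ω_rod × AP, with AP = 0.1266 m along the rod.
Components: V_Px = −rω sinθ − a·ω_rod·sinφ = -10.777 m/s;  V_Py = rω cosθ + a·ω_rod·cosφ = -2.8862 m/s.
|V_P| = √(V_Px² + V_Py²) = 11.157 m/s.

11.2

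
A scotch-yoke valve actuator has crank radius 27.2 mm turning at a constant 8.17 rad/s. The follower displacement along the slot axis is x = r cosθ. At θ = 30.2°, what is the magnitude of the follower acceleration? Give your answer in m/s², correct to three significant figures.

1.57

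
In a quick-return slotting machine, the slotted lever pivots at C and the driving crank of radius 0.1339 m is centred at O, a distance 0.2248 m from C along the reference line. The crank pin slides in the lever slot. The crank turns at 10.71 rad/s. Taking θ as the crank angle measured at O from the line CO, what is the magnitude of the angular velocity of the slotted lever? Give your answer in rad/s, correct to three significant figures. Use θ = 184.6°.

ω = 10.71 rad/s
Crank pin A relative to C: A = (d + r cosθ, r sinθ); lever angle φ = atan2(r sinθ, d + r cosθ).
Differentiating tanφ: φ̇ = rω(d cosθ + r)/(d² + r² + 2dr cosθ).
d² + r² + 2dr cosθ = |CA|² = 0.00845673 m²;  d cosθ + r = -0.090176 m.
|ω_lever| = |0.1339·10.71·-0.090176| / 0.00845673 = 15.292 rad/s.

15.3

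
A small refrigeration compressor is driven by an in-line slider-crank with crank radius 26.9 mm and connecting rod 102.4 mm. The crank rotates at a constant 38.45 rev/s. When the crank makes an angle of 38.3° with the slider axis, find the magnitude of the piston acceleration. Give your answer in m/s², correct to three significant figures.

ω = 2π·38.5 = 241.6 rad/s
x(θ) = r cosθ + √(L² − r² sin²θ); with ω constant, a = ω²·d²x/dθ².
d²x/dθ² = −r cosθ − r²(cos2θ)/√u − r⁴ sin²2θ/(4u^{3/2}),  u = L² − r² sin²θ = 0.0102078 m².
Substituting r = 0.0269 m, L = 0.1024 m, θ = 38.3°: d²x/dθ² = -0.02289 m.
a = ω²·d²x/dθ² = (241.6)²·(-0.02289) = -1336 m/s²;  |a| = 1336 m/s².

1340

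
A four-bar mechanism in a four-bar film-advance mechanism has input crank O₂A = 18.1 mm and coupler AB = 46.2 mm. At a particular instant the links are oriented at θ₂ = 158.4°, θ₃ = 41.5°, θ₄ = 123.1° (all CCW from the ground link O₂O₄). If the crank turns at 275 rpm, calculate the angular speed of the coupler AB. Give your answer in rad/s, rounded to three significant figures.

ω₂ = 28.8 rad/s (from 275 rpm).
Differentiating the loop-closure r₂e^{iθ₂}+r₃e^{iθ₃}=r₁+r₄e^{iθ₄} gives r₂ω₂e^{iθ₂}+r₃ω₃e^{iθ₃}=r₄ω₄e^{iθ₄}.
Eliminating the other unknown: ω₃ = r₂ω₂ sin(θ₄−θ₂) / [r₃ sin(θ₃−θ₄)].
Numerator sine = -0.57786; denominator sine = -0.98927.
Result = 0.0181·28.8·(-0.57786) / (0.0462·(-0.98927)) = +6.5903 rad/s; magnitude 6.5903 rad/s.

6.59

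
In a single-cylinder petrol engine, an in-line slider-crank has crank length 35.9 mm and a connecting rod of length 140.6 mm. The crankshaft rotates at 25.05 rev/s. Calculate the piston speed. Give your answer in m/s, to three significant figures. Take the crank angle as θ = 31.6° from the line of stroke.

3.61

ω = 2π·25.1 = 157.4 rad/s
For an in-line slider-crank, x = r cosθ + √(L² − r² sin²θ), so v = −rω sinθ·[1 + r cosθ/√(L² − r² sin²θ)].
With r = 0.0359 m, L = 0.1406 m, θ = 31.6°: √(L² − r² sin²θ) = 0.13934 m.
v = −0.0359·157.4·0.52399·[1 + 0.0359·0.85173/0.13934] = -3.6105 m/s.
|v| = 3.6105 m/s.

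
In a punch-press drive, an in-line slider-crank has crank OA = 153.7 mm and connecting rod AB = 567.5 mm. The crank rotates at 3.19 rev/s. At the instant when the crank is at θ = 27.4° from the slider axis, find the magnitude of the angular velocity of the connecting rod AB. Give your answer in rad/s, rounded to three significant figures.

ω = 20.04 rad/s (converted from 3.19 rev/s).
The rod makes angle φ with the slider axis where L sinφ = r sinθ; differentiating, L cosφ·φ̇ = r ω cosθ.
L cosφ = √(L² − r² sin²θ) = 0.56307 m.
|ω_rod| = r ω |cosθ| / √(L² − r² sin²θ) = 0.1537·20.04·0.88782/0.56307 = 4.8574 rad/s.

4.86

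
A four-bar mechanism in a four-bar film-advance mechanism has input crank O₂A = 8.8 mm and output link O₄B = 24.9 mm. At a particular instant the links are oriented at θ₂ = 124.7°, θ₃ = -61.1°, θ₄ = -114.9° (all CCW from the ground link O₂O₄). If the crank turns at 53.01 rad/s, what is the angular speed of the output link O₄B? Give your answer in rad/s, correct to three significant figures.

ω₂ = 53.01 rad/s
Differentiating the loop-closure r₂e^{iθ₂}+r₃e^{iθ₃}=r₁+r₄e^{iθ₄} gives r₂ω₂e^{iθ₂}+r₃ω₃e^{iθ₃}=r₄ω₄e^{iθ₄}.
Eliminating the other unknown: ω₄ = r₂ω₂ sin(θ₂−θ₃) / [r₄ sin(θ₄−θ₃)].
Numerator sine = -0.10106; denominator sine = -0.80696.
Result = 0.0088·53.01·(-0.10106) / (0.0249·(-0.80696)) = +2.3461 rad/s; magnitude 2.3461 rad/s.

2.35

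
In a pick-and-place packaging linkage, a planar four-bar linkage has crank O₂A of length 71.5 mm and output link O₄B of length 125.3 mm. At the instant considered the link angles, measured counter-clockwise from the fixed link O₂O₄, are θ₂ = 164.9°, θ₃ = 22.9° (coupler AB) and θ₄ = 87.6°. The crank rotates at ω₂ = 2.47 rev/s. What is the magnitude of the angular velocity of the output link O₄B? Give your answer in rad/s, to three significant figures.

ω₂ = 15.52 rad/s (from 2.47 rev/s).
Differentiating the loop-closure r₂e^{iθ₂}+r₃e^{iθ₃}=r₁+r₄e^{iθ₄} gives r₂ω₂e^{iθ₂}+r₃ω₃e^{iθ₃}=r₄ω₄e^{iθ₄}.
Eliminating the other unknown: ω₄ = r₂ω₂ sin(θ₂−θ₃) / [r₄ sin(θ₄−θ₃)].
Numerator sine = +0.61566; denominator sine = +0.90408.
Result = 0.0715·15.52·(+0.61566) / (0.1253·(+0.90408)) = +6.0307 rad/s; magnitude 6.0307 rad/s.

6.03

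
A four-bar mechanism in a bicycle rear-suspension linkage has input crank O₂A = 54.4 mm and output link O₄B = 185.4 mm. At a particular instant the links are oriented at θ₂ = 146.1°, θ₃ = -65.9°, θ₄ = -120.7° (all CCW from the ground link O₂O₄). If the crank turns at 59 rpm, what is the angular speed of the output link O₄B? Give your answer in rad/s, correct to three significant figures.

ω₂ = 6.178 rad/s (from 59 rpm).
Differentiating the loop-closure r₂e^{iθ₂}+r₃e^{iθ₃}=r₁+r₄e^{iθ₄} gives r₂ω₂e^{iθ₂}+r₃ω₃e^{iθ₃}=r₄ω₄e^{iθ₄}.
Eliminating the other unknown: ω₄ = r₂ω₂ sin(θ₂−θ₃) / [r₄ sin(θ₄−θ₃)].
Numerator sine = -0.52992; denominator sine = -0.81714.
Result = 0.0544·6.178·(-0.52992) / (0.1854·(-0.81714)) = +1.1757 rad/s; magnitude 1.1757 rad/s.

1.18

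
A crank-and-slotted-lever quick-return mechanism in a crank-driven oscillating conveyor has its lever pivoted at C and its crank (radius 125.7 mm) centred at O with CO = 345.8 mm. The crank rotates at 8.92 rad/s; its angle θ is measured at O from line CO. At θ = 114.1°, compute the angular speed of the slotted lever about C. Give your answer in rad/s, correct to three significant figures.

0.174

ω = 8.92 rad/s
Crank pin A relative to C: A = (d + r cosθ, r sinθ); lever angle φ = atan2(r sinθ, d + r cosθ).
Differentiating tanφ: φ̇ = rω(d cosθ + r)/(d² + r² + 2dr cosθ).
d² + r² + 2dr cosθ = |CA|² = 0.0998803 m²;  d cosθ + r = -0.015501 m.
|ω_lever| = |0.1257·8.92·-0.015501| / 0.0998803 = 0.17401 rad/s.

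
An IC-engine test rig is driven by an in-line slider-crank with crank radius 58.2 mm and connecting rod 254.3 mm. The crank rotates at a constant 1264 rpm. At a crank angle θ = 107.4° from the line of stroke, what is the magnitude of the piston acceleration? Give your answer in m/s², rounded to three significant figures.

500

ω = 2π·1264/60 = 132.4 rad/s
x(θ) = r cosθ + √(L² − r² sin²θ); with ω constant, a = ω²·d²x/dθ².
d²x/dθ² = −r cosθ − r²(cos2θ)/√u − r⁴ sin²2θ/(4u^{3/2}),  u = L² − r² sin²θ = 0.0615842 m².
Substituting r = 0.0582 m, L = 0.2543 m, θ = 107.4°: d²x/dθ² = +0.028551 m.
a = ω²·d²x/dθ² = (132.4)²·(+0.028551) = +500.24 m/s²;  |a| = 500.24 m/s².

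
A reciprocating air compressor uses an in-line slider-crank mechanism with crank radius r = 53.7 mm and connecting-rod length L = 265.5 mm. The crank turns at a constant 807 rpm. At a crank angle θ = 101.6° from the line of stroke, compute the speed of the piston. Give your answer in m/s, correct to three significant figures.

ω = 2π·807/60 = 84.51 rad/s
For an in-line slider-crank, x = r cosθ + √(L² − r² sin²θ), so v = −rω sinθ·[1 + r cosθ/√(L² − r² sin²θ)].
With r = 0.0537 m, L = 0.2655 m, θ = 101.6°: √(L² − r² sin²θ) = 0.26024 m.
v = −0.0537·84.51·0.97958·[1 + 0.0537·-0.20108/0.26024] = -4.261 m/s.
|v| = 4.261 m/s.

4.26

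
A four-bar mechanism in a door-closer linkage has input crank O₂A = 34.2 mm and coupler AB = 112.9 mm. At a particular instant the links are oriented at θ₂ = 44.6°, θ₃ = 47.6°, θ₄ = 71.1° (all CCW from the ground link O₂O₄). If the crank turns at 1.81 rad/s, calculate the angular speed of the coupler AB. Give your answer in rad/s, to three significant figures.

ω₂ = 1.81 rad/s
Differentiating the loop-closure r₂e^{iθ₂}+r₃e^{iθ₃}=r₁+r₄e^{iθ₄} gives r₂ω₂e^{iθ₂}+r₃ω₃e^{iθ₃}=r₄ω₄e^{iθ₄}.
Eliminating the other unknown: ω₃ = r₂ω₂ sin(θ₄−θ₂) / [r₃ sin(θ₃−θ₄)].
Numerator sine = +0.44620; denominator sine = -0.39875.
Result = 0.0342·1.81·(+0.44620) / (0.1129·(-0.39875)) = -0.61353 rad/s; magnitude 0.61353 rad/s.

0.614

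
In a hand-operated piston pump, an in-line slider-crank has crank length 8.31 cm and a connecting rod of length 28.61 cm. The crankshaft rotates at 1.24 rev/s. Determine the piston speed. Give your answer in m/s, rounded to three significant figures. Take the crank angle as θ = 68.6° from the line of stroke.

ω = 2π·1.24 = 7.791 rad/s
For an in-line slider-crank, x = r cosθ + √(L² − r² sin²θ), so v = −rω sinθ·[1 + r cosθ/√(L² − r² sin²θ)].
With r = 0.0831 m, L = 0.2861 m, θ = 68.6°: √(L² − r² sin²θ) = 0.27544 m.
v = −0.0831·7.791·0.93106·[1 + 0.0831·0.36488/0.27544] = -0.66917 m/s.
|v| = 0.66917 m/s.

0.669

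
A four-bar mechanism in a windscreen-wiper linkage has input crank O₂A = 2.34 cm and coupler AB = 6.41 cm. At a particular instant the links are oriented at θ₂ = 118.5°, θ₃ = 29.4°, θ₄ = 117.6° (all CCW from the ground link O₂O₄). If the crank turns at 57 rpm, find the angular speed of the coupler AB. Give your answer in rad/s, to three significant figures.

0.0342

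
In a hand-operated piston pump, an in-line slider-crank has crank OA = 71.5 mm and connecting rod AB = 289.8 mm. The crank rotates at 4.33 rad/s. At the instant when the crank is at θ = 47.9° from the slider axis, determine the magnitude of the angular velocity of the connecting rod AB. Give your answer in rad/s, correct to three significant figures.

ω = 4.33 rad/s
The rod makes angle φ with the slider axis where L sinφ = r sinθ; differentiating, L cosφ·φ̇ = r ω cosθ.
L cosφ = √(L² − r² sin²θ) = 0.2849 m.
|ω_rod| = r ω |cosθ| / √(L² − r² sin²θ) = 0.0715·4.33·0.67043/0.2849 = 0.72853 rad/s.

0.729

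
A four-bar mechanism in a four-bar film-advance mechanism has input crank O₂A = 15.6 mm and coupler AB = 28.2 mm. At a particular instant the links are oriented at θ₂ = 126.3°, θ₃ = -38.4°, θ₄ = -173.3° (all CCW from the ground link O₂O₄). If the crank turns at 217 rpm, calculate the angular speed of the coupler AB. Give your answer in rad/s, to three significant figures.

ω₂ = 22.72 rad/s (from 217 rpm).
Differentiating the loop-closure r₂e^{iθ₂}+r₃e^{iθ₃}=r₁+r₄e^{iθ₄} gives r₂ω₂e^{iθ₂}+r₃ω₃e^{iθ₃}=r₄ω₄e^{iθ₄}.
Eliminating the other unknown: ω₃ = r₂ω₂ sin(θ₄−θ₂) / [r₃ sin(θ₃−θ₄)].
Numerator sine = +0.86949; denominator sine = +0.70834.
Result = 0.0156·22.72·(+0.86949) / (0.0282·(+0.70834)) = +15.431 rad/s; magnitude 15.431 rad/s.

15.4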